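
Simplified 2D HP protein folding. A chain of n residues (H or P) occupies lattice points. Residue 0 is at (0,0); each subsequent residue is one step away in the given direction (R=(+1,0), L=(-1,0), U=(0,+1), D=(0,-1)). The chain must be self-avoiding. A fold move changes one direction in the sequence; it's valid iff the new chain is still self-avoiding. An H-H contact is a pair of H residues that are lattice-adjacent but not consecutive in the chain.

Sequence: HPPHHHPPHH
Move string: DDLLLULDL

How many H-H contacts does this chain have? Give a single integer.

Answer: 1

Derivation:
Positions: [(0, 0), (0, -1), (0, -2), (-1, -2), (-2, -2), (-3, -2), (-3, -1), (-4, -1), (-4, -2), (-5, -2)]
H-H contact: residue 5 @(-3,-2) - residue 8 @(-4, -2)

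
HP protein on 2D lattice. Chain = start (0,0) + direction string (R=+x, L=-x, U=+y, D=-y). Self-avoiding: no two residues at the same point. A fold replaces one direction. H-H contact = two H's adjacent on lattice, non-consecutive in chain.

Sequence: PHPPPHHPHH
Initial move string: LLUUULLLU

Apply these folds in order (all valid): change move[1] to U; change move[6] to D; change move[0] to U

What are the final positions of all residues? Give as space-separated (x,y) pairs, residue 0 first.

Initial moves: LLUUULLLU
Fold: move[1]->U => LUUUULLLU (positions: [(0, 0), (-1, 0), (-1, 1), (-1, 2), (-1, 3), (-1, 4), (-2, 4), (-3, 4), (-4, 4), (-4, 5)])
Fold: move[6]->D => LUUUULDLU (positions: [(0, 0), (-1, 0), (-1, 1), (-1, 2), (-1, 3), (-1, 4), (-2, 4), (-2, 3), (-3, 3), (-3, 4)])
Fold: move[0]->U => UUUUULDLU (positions: [(0, 0), (0, 1), (0, 2), (0, 3), (0, 4), (0, 5), (-1, 5), (-1, 4), (-2, 4), (-2, 5)])

Answer: (0,0) (0,1) (0,2) (0,3) (0,4) (0,5) (-1,5) (-1,4) (-2,4) (-2,5)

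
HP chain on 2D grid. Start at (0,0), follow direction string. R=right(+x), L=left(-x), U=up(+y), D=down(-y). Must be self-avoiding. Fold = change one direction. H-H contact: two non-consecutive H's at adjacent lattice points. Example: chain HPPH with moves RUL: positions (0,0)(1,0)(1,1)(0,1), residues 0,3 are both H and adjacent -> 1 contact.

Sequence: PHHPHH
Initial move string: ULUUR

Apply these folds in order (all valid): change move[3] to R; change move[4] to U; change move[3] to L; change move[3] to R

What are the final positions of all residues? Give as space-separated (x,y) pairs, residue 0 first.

Answer: (0,0) (0,1) (-1,1) (-1,2) (0,2) (0,3)

Derivation:
Initial moves: ULUUR
Fold: move[3]->R => ULURR (positions: [(0, 0), (0, 1), (-1, 1), (-1, 2), (0, 2), (1, 2)])
Fold: move[4]->U => ULURU (positions: [(0, 0), (0, 1), (-1, 1), (-1, 2), (0, 2), (0, 3)])
Fold: move[3]->L => ULULU (positions: [(0, 0), (0, 1), (-1, 1), (-1, 2), (-2, 2), (-2, 3)])
Fold: move[3]->R => ULURU (positions: [(0, 0), (0, 1), (-1, 1), (-1, 2), (0, 2), (0, 3)])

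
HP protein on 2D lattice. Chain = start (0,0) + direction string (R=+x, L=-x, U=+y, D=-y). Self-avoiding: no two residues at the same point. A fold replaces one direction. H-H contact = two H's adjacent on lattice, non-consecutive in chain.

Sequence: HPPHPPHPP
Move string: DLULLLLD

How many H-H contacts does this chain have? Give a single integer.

Answer: 1

Derivation:
Positions: [(0, 0), (0, -1), (-1, -1), (-1, 0), (-2, 0), (-3, 0), (-4, 0), (-5, 0), (-5, -1)]
H-H contact: residue 0 @(0,0) - residue 3 @(-1, 0)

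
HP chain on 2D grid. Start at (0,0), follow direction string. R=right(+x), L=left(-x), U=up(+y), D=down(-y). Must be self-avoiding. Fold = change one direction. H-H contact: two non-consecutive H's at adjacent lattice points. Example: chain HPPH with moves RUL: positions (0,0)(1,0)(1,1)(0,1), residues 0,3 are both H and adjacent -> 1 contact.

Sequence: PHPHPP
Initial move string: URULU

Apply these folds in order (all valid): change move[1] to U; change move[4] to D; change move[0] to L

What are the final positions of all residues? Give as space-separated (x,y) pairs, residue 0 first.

Answer: (0,0) (-1,0) (-1,1) (-1,2) (-2,2) (-2,1)

Derivation:
Initial moves: URULU
Fold: move[1]->U => UUULU (positions: [(0, 0), (0, 1), (0, 2), (0, 3), (-1, 3), (-1, 4)])
Fold: move[4]->D => UUULD (positions: [(0, 0), (0, 1), (0, 2), (0, 3), (-1, 3), (-1, 2)])
Fold: move[0]->L => LUULD (positions: [(0, 0), (-1, 0), (-1, 1), (-1, 2), (-2, 2), (-2, 1)])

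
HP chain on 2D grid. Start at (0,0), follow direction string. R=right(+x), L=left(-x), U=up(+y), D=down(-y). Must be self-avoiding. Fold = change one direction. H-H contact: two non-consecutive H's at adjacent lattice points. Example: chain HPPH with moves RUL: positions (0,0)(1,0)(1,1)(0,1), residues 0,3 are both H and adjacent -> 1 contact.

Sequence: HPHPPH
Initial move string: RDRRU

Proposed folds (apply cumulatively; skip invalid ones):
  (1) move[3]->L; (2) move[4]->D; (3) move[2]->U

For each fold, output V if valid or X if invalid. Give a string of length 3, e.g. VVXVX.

Initial: RDRRU -> [(0, 0), (1, 0), (1, -1), (2, -1), (3, -1), (3, 0)]
Fold 1: move[3]->L => RDRLU INVALID (collision), skipped
Fold 2: move[4]->D => RDRRD VALID
Fold 3: move[2]->U => RDURD INVALID (collision), skipped

Answer: XVX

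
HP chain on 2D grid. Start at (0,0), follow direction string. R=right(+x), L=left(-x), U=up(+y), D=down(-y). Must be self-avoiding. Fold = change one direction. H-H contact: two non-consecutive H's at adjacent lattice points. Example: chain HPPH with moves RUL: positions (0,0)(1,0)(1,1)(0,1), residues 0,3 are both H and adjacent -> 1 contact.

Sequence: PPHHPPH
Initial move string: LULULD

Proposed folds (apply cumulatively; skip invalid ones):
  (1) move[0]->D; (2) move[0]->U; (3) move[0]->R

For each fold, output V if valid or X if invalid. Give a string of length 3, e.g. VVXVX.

Answer: XVV

Derivation:
Initial: LULULD -> [(0, 0), (-1, 0), (-1, 1), (-2, 1), (-2, 2), (-3, 2), (-3, 1)]
Fold 1: move[0]->D => DULULD INVALID (collision), skipped
Fold 2: move[0]->U => UULULD VALID
Fold 3: move[0]->R => RULULD VALID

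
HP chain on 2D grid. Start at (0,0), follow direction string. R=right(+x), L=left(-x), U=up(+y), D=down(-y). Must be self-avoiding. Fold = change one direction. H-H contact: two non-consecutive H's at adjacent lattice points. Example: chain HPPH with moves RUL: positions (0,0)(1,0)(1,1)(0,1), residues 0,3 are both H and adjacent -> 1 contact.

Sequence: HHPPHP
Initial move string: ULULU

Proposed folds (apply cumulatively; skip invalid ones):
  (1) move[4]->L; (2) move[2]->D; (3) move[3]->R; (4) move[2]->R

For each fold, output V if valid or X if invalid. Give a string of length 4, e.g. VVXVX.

Answer: VVXX

Derivation:
Initial: ULULU -> [(0, 0), (0, 1), (-1, 1), (-1, 2), (-2, 2), (-2, 3)]
Fold 1: move[4]->L => ULULL VALID
Fold 2: move[2]->D => ULDLL VALID
Fold 3: move[3]->R => ULDRL INVALID (collision), skipped
Fold 4: move[2]->R => ULRLL INVALID (collision), skipped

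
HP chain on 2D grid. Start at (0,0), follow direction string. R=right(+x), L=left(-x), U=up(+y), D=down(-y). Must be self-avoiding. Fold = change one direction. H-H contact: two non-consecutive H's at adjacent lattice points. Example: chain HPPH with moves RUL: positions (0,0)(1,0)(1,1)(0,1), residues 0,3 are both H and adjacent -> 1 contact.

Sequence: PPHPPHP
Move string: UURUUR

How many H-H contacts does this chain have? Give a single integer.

Answer: 0

Derivation:
Positions: [(0, 0), (0, 1), (0, 2), (1, 2), (1, 3), (1, 4), (2, 4)]
No H-H contacts found.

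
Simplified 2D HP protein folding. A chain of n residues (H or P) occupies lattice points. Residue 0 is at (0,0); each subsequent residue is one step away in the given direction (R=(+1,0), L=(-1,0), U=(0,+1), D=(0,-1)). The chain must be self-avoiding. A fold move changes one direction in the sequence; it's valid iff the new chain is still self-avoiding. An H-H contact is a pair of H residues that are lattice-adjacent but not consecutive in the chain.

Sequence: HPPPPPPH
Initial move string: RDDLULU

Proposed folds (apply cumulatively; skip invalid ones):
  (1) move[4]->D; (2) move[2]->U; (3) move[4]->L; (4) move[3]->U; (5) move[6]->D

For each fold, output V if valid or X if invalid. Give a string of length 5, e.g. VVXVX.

Answer: VXVXV

Derivation:
Initial: RDDLULU -> [(0, 0), (1, 0), (1, -1), (1, -2), (0, -2), (0, -1), (-1, -1), (-1, 0)]
Fold 1: move[4]->D => RDDLDLU VALID
Fold 2: move[2]->U => RDULDLU INVALID (collision), skipped
Fold 3: move[4]->L => RDDLLLU VALID
Fold 4: move[3]->U => RDDULLU INVALID (collision), skipped
Fold 5: move[6]->D => RDDLLLD VALID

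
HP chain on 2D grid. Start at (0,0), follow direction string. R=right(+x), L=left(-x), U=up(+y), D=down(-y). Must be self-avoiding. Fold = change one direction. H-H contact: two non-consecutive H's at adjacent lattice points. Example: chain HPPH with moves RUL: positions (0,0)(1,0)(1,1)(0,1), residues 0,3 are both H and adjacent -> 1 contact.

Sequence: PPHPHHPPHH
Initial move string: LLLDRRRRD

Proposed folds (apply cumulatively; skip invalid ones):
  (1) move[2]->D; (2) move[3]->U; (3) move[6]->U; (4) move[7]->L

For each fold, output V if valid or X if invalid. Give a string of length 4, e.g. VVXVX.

Initial: LLLDRRRRD -> [(0, 0), (-1, 0), (-2, 0), (-3, 0), (-3, -1), (-2, -1), (-1, -1), (0, -1), (1, -1), (1, -2)]
Fold 1: move[2]->D => LLDDRRRRD VALID
Fold 2: move[3]->U => LLDURRRRD INVALID (collision), skipped
Fold 3: move[6]->U => LLDDRRURD VALID
Fold 4: move[7]->L => LLDDRRULD INVALID (collision), skipped

Answer: VXVX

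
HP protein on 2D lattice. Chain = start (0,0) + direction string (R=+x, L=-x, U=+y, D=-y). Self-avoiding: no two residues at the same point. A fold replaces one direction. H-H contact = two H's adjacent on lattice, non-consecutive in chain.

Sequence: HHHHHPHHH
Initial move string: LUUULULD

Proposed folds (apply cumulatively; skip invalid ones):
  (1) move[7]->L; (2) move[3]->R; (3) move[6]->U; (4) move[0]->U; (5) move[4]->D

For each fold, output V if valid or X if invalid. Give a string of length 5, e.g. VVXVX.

Answer: VXVVX

Derivation:
Initial: LUUULULD -> [(0, 0), (-1, 0), (-1, 1), (-1, 2), (-1, 3), (-2, 3), (-2, 4), (-3, 4), (-3, 3)]
Fold 1: move[7]->L => LUUULULL VALID
Fold 2: move[3]->R => LUURLULL INVALID (collision), skipped
Fold 3: move[6]->U => LUUULUUL VALID
Fold 4: move[0]->U => UUUULUUL VALID
Fold 5: move[4]->D => UUUUDUUL INVALID (collision), skipped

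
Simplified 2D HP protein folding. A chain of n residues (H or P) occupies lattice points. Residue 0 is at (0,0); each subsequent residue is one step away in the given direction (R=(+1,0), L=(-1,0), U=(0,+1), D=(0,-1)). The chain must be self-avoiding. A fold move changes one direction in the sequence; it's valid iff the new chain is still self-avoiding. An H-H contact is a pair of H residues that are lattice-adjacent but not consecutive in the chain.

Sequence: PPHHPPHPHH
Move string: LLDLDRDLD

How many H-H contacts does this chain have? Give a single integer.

Positions: [(0, 0), (-1, 0), (-2, 0), (-2, -1), (-3, -1), (-3, -2), (-2, -2), (-2, -3), (-3, -3), (-3, -4)]
H-H contact: residue 3 @(-2,-1) - residue 6 @(-2, -2)

Answer: 1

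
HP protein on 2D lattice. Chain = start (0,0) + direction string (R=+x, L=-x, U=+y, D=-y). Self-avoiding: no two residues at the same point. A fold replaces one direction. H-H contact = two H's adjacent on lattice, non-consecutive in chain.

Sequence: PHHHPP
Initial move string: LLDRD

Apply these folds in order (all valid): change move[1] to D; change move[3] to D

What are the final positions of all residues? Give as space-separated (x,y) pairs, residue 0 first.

Answer: (0,0) (-1,0) (-1,-1) (-1,-2) (-1,-3) (-1,-4)

Derivation:
Initial moves: LLDRD
Fold: move[1]->D => LDDRD (positions: [(0, 0), (-1, 0), (-1, -1), (-1, -2), (0, -2), (0, -3)])
Fold: move[3]->D => LDDDD (positions: [(0, 0), (-1, 0), (-1, -1), (-1, -2), (-1, -3), (-1, -4)])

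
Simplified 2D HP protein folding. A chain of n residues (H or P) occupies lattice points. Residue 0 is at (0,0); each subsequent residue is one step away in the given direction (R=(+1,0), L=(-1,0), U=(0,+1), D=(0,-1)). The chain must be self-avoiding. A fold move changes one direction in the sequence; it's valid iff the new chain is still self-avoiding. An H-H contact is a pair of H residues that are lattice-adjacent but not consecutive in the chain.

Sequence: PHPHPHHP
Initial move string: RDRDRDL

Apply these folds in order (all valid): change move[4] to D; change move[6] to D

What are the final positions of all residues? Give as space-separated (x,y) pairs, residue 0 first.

Answer: (0,0) (1,0) (1,-1) (2,-1) (2,-2) (2,-3) (2,-4) (2,-5)

Derivation:
Initial moves: RDRDRDL
Fold: move[4]->D => RDRDDDL (positions: [(0, 0), (1, 0), (1, -1), (2, -1), (2, -2), (2, -3), (2, -4), (1, -4)])
Fold: move[6]->D => RDRDDDD (positions: [(0, 0), (1, 0), (1, -1), (2, -1), (2, -2), (2, -3), (2, -4), (2, -5)])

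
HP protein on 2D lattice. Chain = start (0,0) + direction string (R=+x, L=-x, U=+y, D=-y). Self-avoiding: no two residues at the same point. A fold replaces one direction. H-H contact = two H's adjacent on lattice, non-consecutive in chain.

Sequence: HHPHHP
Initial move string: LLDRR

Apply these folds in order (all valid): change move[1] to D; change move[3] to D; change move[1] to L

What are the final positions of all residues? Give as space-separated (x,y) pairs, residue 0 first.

Answer: (0,0) (-1,0) (-2,0) (-2,-1) (-2,-2) (-1,-2)

Derivation:
Initial moves: LLDRR
Fold: move[1]->D => LDDRR (positions: [(0, 0), (-1, 0), (-1, -1), (-1, -2), (0, -2), (1, -2)])
Fold: move[3]->D => LDDDR (positions: [(0, 0), (-1, 0), (-1, -1), (-1, -2), (-1, -3), (0, -3)])
Fold: move[1]->L => LLDDR (positions: [(0, 0), (-1, 0), (-2, 0), (-2, -1), (-2, -2), (-1, -2)])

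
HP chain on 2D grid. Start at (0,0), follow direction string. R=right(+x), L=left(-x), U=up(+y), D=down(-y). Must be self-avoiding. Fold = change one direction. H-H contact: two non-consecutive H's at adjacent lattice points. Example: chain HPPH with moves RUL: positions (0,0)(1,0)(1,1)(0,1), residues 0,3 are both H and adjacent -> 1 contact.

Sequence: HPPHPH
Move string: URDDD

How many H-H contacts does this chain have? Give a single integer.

Positions: [(0, 0), (0, 1), (1, 1), (1, 0), (1, -1), (1, -2)]
H-H contact: residue 0 @(0,0) - residue 3 @(1, 0)

Answer: 1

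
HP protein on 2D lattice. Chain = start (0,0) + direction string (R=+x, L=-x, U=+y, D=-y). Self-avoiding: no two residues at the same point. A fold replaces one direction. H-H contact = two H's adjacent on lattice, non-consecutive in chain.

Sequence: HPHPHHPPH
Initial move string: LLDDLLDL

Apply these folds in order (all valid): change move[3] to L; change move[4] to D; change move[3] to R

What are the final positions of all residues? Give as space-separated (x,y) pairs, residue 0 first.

Initial moves: LLDDLLDL
Fold: move[3]->L => LLDLLLDL (positions: [(0, 0), (-1, 0), (-2, 0), (-2, -1), (-3, -1), (-4, -1), (-5, -1), (-5, -2), (-6, -2)])
Fold: move[4]->D => LLDLDLDL (positions: [(0, 0), (-1, 0), (-2, 0), (-2, -1), (-3, -1), (-3, -2), (-4, -2), (-4, -3), (-5, -3)])
Fold: move[3]->R => LLDRDLDL (positions: [(0, 0), (-1, 0), (-2, 0), (-2, -1), (-1, -1), (-1, -2), (-2, -2), (-2, -3), (-3, -3)])

Answer: (0,0) (-1,0) (-2,0) (-2,-1) (-1,-1) (-1,-2) (-2,-2) (-2,-3) (-3,-3)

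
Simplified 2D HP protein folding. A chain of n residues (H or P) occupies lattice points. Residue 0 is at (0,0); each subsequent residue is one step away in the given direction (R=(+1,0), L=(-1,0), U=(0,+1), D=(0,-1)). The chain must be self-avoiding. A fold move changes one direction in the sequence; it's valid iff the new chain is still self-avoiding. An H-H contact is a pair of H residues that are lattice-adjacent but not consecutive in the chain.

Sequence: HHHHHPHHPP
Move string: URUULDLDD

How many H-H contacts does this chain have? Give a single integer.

Answer: 2

Derivation:
Positions: [(0, 0), (0, 1), (1, 1), (1, 2), (1, 3), (0, 3), (0, 2), (-1, 2), (-1, 1), (-1, 0)]
H-H contact: residue 1 @(0,1) - residue 6 @(0, 2)
H-H contact: residue 3 @(1,2) - residue 6 @(0, 2)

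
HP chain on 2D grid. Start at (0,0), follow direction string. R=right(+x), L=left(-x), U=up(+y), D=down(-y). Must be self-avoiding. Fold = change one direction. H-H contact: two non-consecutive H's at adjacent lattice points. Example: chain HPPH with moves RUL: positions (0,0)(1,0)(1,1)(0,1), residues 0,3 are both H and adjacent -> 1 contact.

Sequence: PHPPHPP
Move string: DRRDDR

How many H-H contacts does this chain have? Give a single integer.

Answer: 0

Derivation:
Positions: [(0, 0), (0, -1), (1, -1), (2, -1), (2, -2), (2, -3), (3, -3)]
No H-H contacts found.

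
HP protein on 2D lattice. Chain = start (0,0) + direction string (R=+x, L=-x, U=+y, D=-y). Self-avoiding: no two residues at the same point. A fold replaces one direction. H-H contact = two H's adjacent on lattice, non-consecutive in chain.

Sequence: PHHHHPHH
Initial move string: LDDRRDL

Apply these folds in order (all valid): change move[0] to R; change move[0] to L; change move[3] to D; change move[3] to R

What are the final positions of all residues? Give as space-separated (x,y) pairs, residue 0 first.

Answer: (0,0) (-1,0) (-1,-1) (-1,-2) (0,-2) (1,-2) (1,-3) (0,-3)

Derivation:
Initial moves: LDDRRDL
Fold: move[0]->R => RDDRRDL (positions: [(0, 0), (1, 0), (1, -1), (1, -2), (2, -2), (3, -2), (3, -3), (2, -3)])
Fold: move[0]->L => LDDRRDL (positions: [(0, 0), (-1, 0), (-1, -1), (-1, -2), (0, -2), (1, -2), (1, -3), (0, -3)])
Fold: move[3]->D => LDDDRDL (positions: [(0, 0), (-1, 0), (-1, -1), (-1, -2), (-1, -3), (0, -3), (0, -4), (-1, -4)])
Fold: move[3]->R => LDDRRDL (positions: [(0, 0), (-1, 0), (-1, -1), (-1, -2), (0, -2), (1, -2), (1, -3), (0, -3)])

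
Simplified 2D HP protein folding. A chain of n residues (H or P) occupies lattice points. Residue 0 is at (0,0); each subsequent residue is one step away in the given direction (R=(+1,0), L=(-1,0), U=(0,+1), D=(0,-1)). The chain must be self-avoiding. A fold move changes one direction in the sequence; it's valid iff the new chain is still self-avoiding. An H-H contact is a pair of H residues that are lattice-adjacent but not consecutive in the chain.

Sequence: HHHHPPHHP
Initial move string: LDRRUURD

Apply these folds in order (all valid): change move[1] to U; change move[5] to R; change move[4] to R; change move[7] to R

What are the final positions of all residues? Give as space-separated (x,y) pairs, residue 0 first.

Answer: (0,0) (-1,0) (-1,1) (0,1) (1,1) (2,1) (3,1) (4,1) (5,1)

Derivation:
Initial moves: LDRRUURD
Fold: move[1]->U => LURRUURD (positions: [(0, 0), (-1, 0), (-1, 1), (0, 1), (1, 1), (1, 2), (1, 3), (2, 3), (2, 2)])
Fold: move[5]->R => LURRURRD (positions: [(0, 0), (-1, 0), (-1, 1), (0, 1), (1, 1), (1, 2), (2, 2), (3, 2), (3, 1)])
Fold: move[4]->R => LURRRRRD (positions: [(0, 0), (-1, 0), (-1, 1), (0, 1), (1, 1), (2, 1), (3, 1), (4, 1), (4, 0)])
Fold: move[7]->R => LURRRRRR (positions: [(0, 0), (-1, 0), (-1, 1), (0, 1), (1, 1), (2, 1), (3, 1), (4, 1), (5, 1)])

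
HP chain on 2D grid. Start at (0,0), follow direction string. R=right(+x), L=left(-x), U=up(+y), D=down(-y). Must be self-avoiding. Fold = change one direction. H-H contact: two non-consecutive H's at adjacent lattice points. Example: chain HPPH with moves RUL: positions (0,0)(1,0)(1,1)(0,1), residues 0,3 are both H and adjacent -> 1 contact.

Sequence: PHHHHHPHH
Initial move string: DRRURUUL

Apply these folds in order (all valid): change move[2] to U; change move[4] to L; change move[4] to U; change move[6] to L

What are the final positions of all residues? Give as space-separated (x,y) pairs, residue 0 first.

Initial moves: DRRURUUL
Fold: move[2]->U => DRUURUUL (positions: [(0, 0), (0, -1), (1, -1), (1, 0), (1, 1), (2, 1), (2, 2), (2, 3), (1, 3)])
Fold: move[4]->L => DRUULUUL (positions: [(0, 0), (0, -1), (1, -1), (1, 0), (1, 1), (0, 1), (0, 2), (0, 3), (-1, 3)])
Fold: move[4]->U => DRUUUUUL (positions: [(0, 0), (0, -1), (1, -1), (1, 0), (1, 1), (1, 2), (1, 3), (1, 4), (0, 4)])
Fold: move[6]->L => DRUUUULL (positions: [(0, 0), (0, -1), (1, -1), (1, 0), (1, 1), (1, 2), (1, 3), (0, 3), (-1, 3)])

Answer: (0,0) (0,-1) (1,-1) (1,0) (1,1) (1,2) (1,3) (0,3) (-1,3)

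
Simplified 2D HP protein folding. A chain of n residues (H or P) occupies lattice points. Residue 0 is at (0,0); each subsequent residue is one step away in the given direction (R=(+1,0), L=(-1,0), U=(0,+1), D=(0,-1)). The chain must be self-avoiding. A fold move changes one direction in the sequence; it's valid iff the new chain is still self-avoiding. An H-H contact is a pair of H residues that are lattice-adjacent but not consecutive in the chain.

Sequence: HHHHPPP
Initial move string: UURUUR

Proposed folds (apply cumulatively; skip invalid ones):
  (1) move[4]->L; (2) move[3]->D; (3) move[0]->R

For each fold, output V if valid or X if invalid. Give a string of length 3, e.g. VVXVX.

Answer: XXV

Derivation:
Initial: UURUUR -> [(0, 0), (0, 1), (0, 2), (1, 2), (1, 3), (1, 4), (2, 4)]
Fold 1: move[4]->L => UURULR INVALID (collision), skipped
Fold 2: move[3]->D => UURDUR INVALID (collision), skipped
Fold 3: move[0]->R => RURUUR VALID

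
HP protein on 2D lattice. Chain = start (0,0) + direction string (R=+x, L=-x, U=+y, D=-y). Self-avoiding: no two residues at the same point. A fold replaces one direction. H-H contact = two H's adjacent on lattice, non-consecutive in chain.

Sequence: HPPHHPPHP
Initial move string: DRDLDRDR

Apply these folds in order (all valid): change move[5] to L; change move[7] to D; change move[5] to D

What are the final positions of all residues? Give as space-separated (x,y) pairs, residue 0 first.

Answer: (0,0) (0,-1) (1,-1) (1,-2) (0,-2) (0,-3) (0,-4) (0,-5) (0,-6)

Derivation:
Initial moves: DRDLDRDR
Fold: move[5]->L => DRDLDLDR (positions: [(0, 0), (0, -1), (1, -1), (1, -2), (0, -2), (0, -3), (-1, -3), (-1, -4), (0, -4)])
Fold: move[7]->D => DRDLDLDD (positions: [(0, 0), (0, -1), (1, -1), (1, -2), (0, -2), (0, -3), (-1, -3), (-1, -4), (-1, -5)])
Fold: move[5]->D => DRDLDDDD (positions: [(0, 0), (0, -1), (1, -1), (1, -2), (0, -2), (0, -3), (0, -4), (0, -5), (0, -6)])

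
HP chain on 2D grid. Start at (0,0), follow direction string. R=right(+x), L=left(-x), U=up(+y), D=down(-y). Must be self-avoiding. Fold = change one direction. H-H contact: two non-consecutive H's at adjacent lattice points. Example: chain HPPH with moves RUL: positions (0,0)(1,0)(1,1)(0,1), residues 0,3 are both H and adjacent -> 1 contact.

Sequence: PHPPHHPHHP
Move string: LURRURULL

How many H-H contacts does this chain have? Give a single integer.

Answer: 1

Derivation:
Positions: [(0, 0), (-1, 0), (-1, 1), (0, 1), (1, 1), (1, 2), (2, 2), (2, 3), (1, 3), (0, 3)]
H-H contact: residue 5 @(1,2) - residue 8 @(1, 3)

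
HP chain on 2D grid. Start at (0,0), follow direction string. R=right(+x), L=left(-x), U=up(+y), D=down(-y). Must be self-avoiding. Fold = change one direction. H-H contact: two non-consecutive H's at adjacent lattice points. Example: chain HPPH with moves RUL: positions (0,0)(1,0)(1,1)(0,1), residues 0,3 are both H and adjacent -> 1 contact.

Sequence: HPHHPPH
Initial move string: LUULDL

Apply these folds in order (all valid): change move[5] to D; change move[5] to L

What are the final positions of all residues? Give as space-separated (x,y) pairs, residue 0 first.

Initial moves: LUULDL
Fold: move[5]->D => LUULDD (positions: [(0, 0), (-1, 0), (-1, 1), (-1, 2), (-2, 2), (-2, 1), (-2, 0)])
Fold: move[5]->L => LUULDL (positions: [(0, 0), (-1, 0), (-1, 1), (-1, 2), (-2, 2), (-2, 1), (-3, 1)])

Answer: (0,0) (-1,0) (-1,1) (-1,2) (-2,2) (-2,1) (-3,1)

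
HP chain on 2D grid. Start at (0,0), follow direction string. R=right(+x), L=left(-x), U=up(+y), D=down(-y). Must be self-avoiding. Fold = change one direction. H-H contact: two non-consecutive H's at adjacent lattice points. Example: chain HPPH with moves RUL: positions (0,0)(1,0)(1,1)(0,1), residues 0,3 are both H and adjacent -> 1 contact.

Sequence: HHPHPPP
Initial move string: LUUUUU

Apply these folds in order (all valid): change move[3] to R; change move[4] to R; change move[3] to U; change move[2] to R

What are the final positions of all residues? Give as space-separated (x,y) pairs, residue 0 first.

Initial moves: LUUUUU
Fold: move[3]->R => LUURUU (positions: [(0, 0), (-1, 0), (-1, 1), (-1, 2), (0, 2), (0, 3), (0, 4)])
Fold: move[4]->R => LUURRU (positions: [(0, 0), (-1, 0), (-1, 1), (-1, 2), (0, 2), (1, 2), (1, 3)])
Fold: move[3]->U => LUUURU (positions: [(0, 0), (-1, 0), (-1, 1), (-1, 2), (-1, 3), (0, 3), (0, 4)])
Fold: move[2]->R => LURURU (positions: [(0, 0), (-1, 0), (-1, 1), (0, 1), (0, 2), (1, 2), (1, 3)])

Answer: (0,0) (-1,0) (-1,1) (0,1) (0,2) (1,2) (1,3)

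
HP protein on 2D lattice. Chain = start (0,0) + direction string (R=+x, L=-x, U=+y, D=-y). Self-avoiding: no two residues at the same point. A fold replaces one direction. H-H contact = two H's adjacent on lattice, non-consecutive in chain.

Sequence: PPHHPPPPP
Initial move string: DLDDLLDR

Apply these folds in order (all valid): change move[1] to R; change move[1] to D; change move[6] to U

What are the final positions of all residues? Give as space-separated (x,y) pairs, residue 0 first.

Answer: (0,0) (0,-1) (0,-2) (0,-3) (0,-4) (-1,-4) (-2,-4) (-2,-3) (-1,-3)

Derivation:
Initial moves: DLDDLLDR
Fold: move[1]->R => DRDDLLDR (positions: [(0, 0), (0, -1), (1, -1), (1, -2), (1, -3), (0, -3), (-1, -3), (-1, -4), (0, -4)])
Fold: move[1]->D => DDDDLLDR (positions: [(0, 0), (0, -1), (0, -2), (0, -3), (0, -4), (-1, -4), (-2, -4), (-2, -5), (-1, -5)])
Fold: move[6]->U => DDDDLLUR (positions: [(0, 0), (0, -1), (0, -2), (0, -3), (0, -4), (-1, -4), (-2, -4), (-2, -3), (-1, -3)])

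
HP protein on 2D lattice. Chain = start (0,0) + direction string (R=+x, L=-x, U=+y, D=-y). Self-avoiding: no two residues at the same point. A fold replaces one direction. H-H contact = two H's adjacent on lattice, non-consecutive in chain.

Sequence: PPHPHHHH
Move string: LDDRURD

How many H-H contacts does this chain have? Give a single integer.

Positions: [(0, 0), (-1, 0), (-1, -1), (-1, -2), (0, -2), (0, -1), (1, -1), (1, -2)]
H-H contact: residue 2 @(-1,-1) - residue 5 @(0, -1)
H-H contact: residue 4 @(0,-2) - residue 7 @(1, -2)

Answer: 2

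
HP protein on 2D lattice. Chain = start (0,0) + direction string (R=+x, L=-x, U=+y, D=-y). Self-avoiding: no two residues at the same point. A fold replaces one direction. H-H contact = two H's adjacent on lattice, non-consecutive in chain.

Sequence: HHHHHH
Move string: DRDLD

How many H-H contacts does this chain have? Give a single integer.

Positions: [(0, 0), (0, -1), (1, -1), (1, -2), (0, -2), (0, -3)]
H-H contact: residue 1 @(0,-1) - residue 4 @(0, -2)

Answer: 1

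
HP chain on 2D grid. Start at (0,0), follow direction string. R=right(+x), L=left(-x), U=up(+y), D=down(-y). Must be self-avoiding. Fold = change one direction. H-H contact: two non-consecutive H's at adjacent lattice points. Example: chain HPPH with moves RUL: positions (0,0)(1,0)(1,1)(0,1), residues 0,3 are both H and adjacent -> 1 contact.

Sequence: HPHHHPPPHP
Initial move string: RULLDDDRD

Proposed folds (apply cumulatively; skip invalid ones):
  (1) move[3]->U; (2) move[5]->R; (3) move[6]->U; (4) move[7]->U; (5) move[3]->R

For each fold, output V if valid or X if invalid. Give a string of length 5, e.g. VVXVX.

Answer: XXXXX

Derivation:
Initial: RULLDDDRD -> [(0, 0), (1, 0), (1, 1), (0, 1), (-1, 1), (-1, 0), (-1, -1), (-1, -2), (0, -2), (0, -3)]
Fold 1: move[3]->U => RULUDDDRD INVALID (collision), skipped
Fold 2: move[5]->R => RULLDRDRD INVALID (collision), skipped
Fold 3: move[6]->U => RULLDDURD INVALID (collision), skipped
Fold 4: move[7]->U => RULLDDDUD INVALID (collision), skipped
Fold 5: move[3]->R => RULRDDDRD INVALID (collision), skipped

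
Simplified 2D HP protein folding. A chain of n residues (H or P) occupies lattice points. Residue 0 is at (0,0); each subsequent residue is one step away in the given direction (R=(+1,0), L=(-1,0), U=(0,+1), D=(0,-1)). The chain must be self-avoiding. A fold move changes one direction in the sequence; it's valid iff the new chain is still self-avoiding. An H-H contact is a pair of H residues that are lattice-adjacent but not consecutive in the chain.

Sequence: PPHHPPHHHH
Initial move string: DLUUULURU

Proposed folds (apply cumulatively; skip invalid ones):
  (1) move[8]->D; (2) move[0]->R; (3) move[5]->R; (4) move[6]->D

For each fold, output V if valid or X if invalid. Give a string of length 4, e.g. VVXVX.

Answer: XXVV

Derivation:
Initial: DLUUULURU -> [(0, 0), (0, -1), (-1, -1), (-1, 0), (-1, 1), (-1, 2), (-2, 2), (-2, 3), (-1, 3), (-1, 4)]
Fold 1: move[8]->D => DLUUULURD INVALID (collision), skipped
Fold 2: move[0]->R => RLUUULURU INVALID (collision), skipped
Fold 3: move[5]->R => DLUUURURU VALID
Fold 4: move[6]->D => DLUUURDRU VALID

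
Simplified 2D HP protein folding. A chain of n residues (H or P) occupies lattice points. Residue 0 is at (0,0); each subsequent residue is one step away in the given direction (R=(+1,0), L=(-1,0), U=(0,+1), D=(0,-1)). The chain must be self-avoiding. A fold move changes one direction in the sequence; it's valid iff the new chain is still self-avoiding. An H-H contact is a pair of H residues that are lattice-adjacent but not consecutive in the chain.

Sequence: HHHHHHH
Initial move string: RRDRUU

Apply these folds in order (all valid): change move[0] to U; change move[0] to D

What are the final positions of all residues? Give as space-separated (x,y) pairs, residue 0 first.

Answer: (0,0) (0,-1) (1,-1) (1,-2) (2,-2) (2,-1) (2,0)

Derivation:
Initial moves: RRDRUU
Fold: move[0]->U => URDRUU (positions: [(0, 0), (0, 1), (1, 1), (1, 0), (2, 0), (2, 1), (2, 2)])
Fold: move[0]->D => DRDRUU (positions: [(0, 0), (0, -1), (1, -1), (1, -2), (2, -2), (2, -1), (2, 0)])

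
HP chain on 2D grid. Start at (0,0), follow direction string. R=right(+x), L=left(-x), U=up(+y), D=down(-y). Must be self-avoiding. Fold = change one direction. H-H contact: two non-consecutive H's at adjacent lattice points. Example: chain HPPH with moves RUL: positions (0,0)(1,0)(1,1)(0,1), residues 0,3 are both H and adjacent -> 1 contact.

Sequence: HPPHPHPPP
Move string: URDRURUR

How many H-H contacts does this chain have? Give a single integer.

Positions: [(0, 0), (0, 1), (1, 1), (1, 0), (2, 0), (2, 1), (3, 1), (3, 2), (4, 2)]
H-H contact: residue 0 @(0,0) - residue 3 @(1, 0)

Answer: 1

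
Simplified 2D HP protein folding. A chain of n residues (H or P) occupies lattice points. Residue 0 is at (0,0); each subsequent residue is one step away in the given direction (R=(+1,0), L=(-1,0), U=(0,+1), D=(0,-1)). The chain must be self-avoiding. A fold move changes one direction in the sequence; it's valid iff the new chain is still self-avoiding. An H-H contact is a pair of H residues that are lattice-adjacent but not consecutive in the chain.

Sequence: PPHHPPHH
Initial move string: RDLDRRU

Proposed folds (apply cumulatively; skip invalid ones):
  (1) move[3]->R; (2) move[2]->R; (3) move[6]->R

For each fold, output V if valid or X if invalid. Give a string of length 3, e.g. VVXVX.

Answer: XVV

Derivation:
Initial: RDLDRRU -> [(0, 0), (1, 0), (1, -1), (0, -1), (0, -2), (1, -2), (2, -2), (2, -1)]
Fold 1: move[3]->R => RDLRRRU INVALID (collision), skipped
Fold 2: move[2]->R => RDRDRRU VALID
Fold 3: move[6]->R => RDRDRRR VALID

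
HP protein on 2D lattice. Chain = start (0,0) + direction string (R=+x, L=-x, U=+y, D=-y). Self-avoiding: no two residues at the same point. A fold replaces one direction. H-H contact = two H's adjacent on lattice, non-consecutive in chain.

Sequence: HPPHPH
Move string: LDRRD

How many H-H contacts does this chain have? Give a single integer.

Answer: 1

Derivation:
Positions: [(0, 0), (-1, 0), (-1, -1), (0, -1), (1, -1), (1, -2)]
H-H contact: residue 0 @(0,0) - residue 3 @(0, -1)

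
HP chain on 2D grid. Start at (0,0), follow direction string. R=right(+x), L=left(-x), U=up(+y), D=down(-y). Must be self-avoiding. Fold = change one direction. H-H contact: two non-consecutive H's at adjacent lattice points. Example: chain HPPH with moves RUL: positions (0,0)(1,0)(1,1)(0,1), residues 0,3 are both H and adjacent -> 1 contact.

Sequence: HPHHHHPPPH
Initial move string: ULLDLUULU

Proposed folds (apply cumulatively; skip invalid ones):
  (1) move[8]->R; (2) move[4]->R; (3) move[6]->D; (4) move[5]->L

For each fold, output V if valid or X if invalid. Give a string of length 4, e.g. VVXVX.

Answer: XXXV

Derivation:
Initial: ULLDLUULU -> [(0, 0), (0, 1), (-1, 1), (-2, 1), (-2, 0), (-3, 0), (-3, 1), (-3, 2), (-4, 2), (-4, 3)]
Fold 1: move[8]->R => ULLDLUULR INVALID (collision), skipped
Fold 2: move[4]->R => ULLDRUULU INVALID (collision), skipped
Fold 3: move[6]->D => ULLDLUDLU INVALID (collision), skipped
Fold 4: move[5]->L => ULLDLLULU VALID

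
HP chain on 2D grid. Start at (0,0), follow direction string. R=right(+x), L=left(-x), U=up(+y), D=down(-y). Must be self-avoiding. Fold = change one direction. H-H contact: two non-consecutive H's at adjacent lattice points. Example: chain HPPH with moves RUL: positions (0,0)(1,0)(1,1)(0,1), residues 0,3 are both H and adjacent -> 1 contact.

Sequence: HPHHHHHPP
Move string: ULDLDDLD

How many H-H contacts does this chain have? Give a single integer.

Positions: [(0, 0), (0, 1), (-1, 1), (-1, 0), (-2, 0), (-2, -1), (-2, -2), (-3, -2), (-3, -3)]
H-H contact: residue 0 @(0,0) - residue 3 @(-1, 0)

Answer: 1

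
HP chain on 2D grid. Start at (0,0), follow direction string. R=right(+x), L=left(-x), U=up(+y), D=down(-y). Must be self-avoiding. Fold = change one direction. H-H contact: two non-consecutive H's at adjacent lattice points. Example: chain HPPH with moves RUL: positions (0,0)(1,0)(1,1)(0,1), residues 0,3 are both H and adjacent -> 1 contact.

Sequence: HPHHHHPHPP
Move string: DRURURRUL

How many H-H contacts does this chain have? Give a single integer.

Answer: 1

Derivation:
Positions: [(0, 0), (0, -1), (1, -1), (1, 0), (2, 0), (2, 1), (3, 1), (4, 1), (4, 2), (3, 2)]
H-H contact: residue 0 @(0,0) - residue 3 @(1, 0)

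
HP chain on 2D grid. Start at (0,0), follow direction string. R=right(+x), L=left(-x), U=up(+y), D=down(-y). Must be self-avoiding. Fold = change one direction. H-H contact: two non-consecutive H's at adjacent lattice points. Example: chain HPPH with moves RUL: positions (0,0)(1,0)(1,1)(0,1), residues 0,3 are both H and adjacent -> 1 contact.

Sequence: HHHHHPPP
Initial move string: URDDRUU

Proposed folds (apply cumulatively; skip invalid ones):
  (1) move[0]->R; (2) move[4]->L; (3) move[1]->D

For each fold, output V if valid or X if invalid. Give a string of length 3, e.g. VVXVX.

Initial: URDDRUU -> [(0, 0), (0, 1), (1, 1), (1, 0), (1, -1), (2, -1), (2, 0), (2, 1)]
Fold 1: move[0]->R => RRDDRUU VALID
Fold 2: move[4]->L => RRDDLUU INVALID (collision), skipped
Fold 3: move[1]->D => RDDDRUU VALID

Answer: VXV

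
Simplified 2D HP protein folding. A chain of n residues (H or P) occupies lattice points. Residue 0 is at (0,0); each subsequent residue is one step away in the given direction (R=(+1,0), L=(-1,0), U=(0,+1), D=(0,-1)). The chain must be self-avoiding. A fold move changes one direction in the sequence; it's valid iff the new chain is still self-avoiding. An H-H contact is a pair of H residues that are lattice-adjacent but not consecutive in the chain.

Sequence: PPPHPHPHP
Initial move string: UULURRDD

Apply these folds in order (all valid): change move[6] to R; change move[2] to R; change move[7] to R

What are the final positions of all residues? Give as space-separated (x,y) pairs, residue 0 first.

Answer: (0,0) (0,1) (0,2) (1,2) (1,3) (2,3) (3,3) (4,3) (5,3)

Derivation:
Initial moves: UULURRDD
Fold: move[6]->R => UULURRRD (positions: [(0, 0), (0, 1), (0, 2), (-1, 2), (-1, 3), (0, 3), (1, 3), (2, 3), (2, 2)])
Fold: move[2]->R => UURURRRD (positions: [(0, 0), (0, 1), (0, 2), (1, 2), (1, 3), (2, 3), (3, 3), (4, 3), (4, 2)])
Fold: move[7]->R => UURURRRR (positions: [(0, 0), (0, 1), (0, 2), (1, 2), (1, 3), (2, 3), (3, 3), (4, 3), (5, 3)])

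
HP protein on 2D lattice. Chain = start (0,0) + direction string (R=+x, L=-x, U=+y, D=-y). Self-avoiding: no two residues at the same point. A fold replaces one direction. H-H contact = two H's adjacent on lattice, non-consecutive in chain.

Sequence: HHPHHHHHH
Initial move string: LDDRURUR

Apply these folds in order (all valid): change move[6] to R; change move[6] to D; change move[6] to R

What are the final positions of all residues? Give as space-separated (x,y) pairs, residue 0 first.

Initial moves: LDDRURUR
Fold: move[6]->R => LDDRURRR (positions: [(0, 0), (-1, 0), (-1, -1), (-1, -2), (0, -2), (0, -1), (1, -1), (2, -1), (3, -1)])
Fold: move[6]->D => LDDRURDR (positions: [(0, 0), (-1, 0), (-1, -1), (-1, -2), (0, -2), (0, -1), (1, -1), (1, -2), (2, -2)])
Fold: move[6]->R => LDDRURRR (positions: [(0, 0), (-1, 0), (-1, -1), (-1, -2), (0, -2), (0, -1), (1, -1), (2, -1), (3, -1)])

Answer: (0,0) (-1,0) (-1,-1) (-1,-2) (0,-2) (0,-1) (1,-1) (2,-1) (3,-1)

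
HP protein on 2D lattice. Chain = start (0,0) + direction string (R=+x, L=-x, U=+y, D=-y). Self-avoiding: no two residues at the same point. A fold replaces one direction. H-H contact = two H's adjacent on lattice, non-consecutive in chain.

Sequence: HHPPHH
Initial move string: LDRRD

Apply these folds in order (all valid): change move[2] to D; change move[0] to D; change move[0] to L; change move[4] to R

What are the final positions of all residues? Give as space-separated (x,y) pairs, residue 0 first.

Answer: (0,0) (-1,0) (-1,-1) (-1,-2) (0,-2) (1,-2)

Derivation:
Initial moves: LDRRD
Fold: move[2]->D => LDDRD (positions: [(0, 0), (-1, 0), (-1, -1), (-1, -2), (0, -2), (0, -3)])
Fold: move[0]->D => DDDRD (positions: [(0, 0), (0, -1), (0, -2), (0, -3), (1, -3), (1, -4)])
Fold: move[0]->L => LDDRD (positions: [(0, 0), (-1, 0), (-1, -1), (-1, -2), (0, -2), (0, -3)])
Fold: move[4]->R => LDDRR (positions: [(0, 0), (-1, 0), (-1, -1), (-1, -2), (0, -2), (1, -2)])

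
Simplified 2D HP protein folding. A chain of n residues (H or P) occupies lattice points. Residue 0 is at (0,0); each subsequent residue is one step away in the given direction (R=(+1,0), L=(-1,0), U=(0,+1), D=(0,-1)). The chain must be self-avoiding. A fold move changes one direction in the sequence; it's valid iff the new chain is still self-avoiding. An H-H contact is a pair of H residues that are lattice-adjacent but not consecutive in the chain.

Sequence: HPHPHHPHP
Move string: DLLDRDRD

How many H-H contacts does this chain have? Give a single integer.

Positions: [(0, 0), (0, -1), (-1, -1), (-2, -1), (-2, -2), (-1, -2), (-1, -3), (0, -3), (0, -4)]
H-H contact: residue 2 @(-1,-1) - residue 5 @(-1, -2)

Answer: 1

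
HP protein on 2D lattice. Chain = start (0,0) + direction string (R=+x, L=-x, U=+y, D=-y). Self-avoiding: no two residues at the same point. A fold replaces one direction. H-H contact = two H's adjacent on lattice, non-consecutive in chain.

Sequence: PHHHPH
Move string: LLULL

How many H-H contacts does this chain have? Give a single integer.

Answer: 0

Derivation:
Positions: [(0, 0), (-1, 0), (-2, 0), (-2, 1), (-3, 1), (-4, 1)]
No H-H contacts found.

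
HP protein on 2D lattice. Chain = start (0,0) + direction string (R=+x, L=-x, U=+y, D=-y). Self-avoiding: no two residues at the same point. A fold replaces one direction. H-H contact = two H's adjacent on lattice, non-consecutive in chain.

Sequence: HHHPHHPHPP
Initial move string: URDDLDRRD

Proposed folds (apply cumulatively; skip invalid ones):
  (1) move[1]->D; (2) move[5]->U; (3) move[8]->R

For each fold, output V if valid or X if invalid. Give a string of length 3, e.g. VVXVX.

Initial: URDDLDRRD -> [(0, 0), (0, 1), (1, 1), (1, 0), (1, -1), (0, -1), (0, -2), (1, -2), (2, -2), (2, -3)]
Fold 1: move[1]->D => UDDDLDRRD INVALID (collision), skipped
Fold 2: move[5]->U => URDDLURRD INVALID (collision), skipped
Fold 3: move[8]->R => URDDLDRRR VALID

Answer: XXV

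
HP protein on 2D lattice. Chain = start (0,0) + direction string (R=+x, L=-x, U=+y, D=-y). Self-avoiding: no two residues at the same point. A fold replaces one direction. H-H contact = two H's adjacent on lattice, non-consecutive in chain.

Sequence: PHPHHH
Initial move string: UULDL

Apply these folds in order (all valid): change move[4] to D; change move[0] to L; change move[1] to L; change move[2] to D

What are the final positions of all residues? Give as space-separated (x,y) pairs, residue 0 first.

Answer: (0,0) (-1,0) (-2,0) (-2,-1) (-2,-2) (-2,-3)

Derivation:
Initial moves: UULDL
Fold: move[4]->D => UULDD (positions: [(0, 0), (0, 1), (0, 2), (-1, 2), (-1, 1), (-1, 0)])
Fold: move[0]->L => LULDD (positions: [(0, 0), (-1, 0), (-1, 1), (-2, 1), (-2, 0), (-2, -1)])
Fold: move[1]->L => LLLDD (positions: [(0, 0), (-1, 0), (-2, 0), (-3, 0), (-3, -1), (-3, -2)])
Fold: move[2]->D => LLDDD (positions: [(0, 0), (-1, 0), (-2, 0), (-2, -1), (-2, -2), (-2, -3)])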